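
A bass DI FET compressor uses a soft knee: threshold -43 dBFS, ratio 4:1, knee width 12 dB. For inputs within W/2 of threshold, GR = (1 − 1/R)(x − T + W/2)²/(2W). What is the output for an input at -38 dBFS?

x − T + W/2 = -38 − (-43) + 6 = 11.
GR = (1 − 1/4) × 11² / 24 = 0.75 × 121 / 24 = 3.78125 dB.
Output = -38 − 3.78125 = -41.78125 dBFS.

-41.78125 dBFS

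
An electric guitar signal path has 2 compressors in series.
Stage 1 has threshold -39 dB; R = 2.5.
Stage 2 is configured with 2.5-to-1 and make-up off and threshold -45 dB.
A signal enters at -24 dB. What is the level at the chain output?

-40.2 dB

Stage 1: overshoot 15 dB → 15/2.5 = 6 dB → -33 dB.
Stage 2: 12 dB above -45 dB, reduced 2.5:1 to 4.8 dB above → -40.2 dB.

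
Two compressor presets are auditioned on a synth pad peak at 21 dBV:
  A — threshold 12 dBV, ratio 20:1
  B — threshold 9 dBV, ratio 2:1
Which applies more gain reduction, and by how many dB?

A, by 2.55 dB

A: GR = 9 − 9/20 = 8.55 dB.
B: GR = 12 − 12/2 = 6 dB.
Difference: 2.55 dB in favour of A.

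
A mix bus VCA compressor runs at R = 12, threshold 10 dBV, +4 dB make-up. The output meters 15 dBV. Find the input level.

Before make-up, the level was 15 − 4 = 11 dBV.
The compressed level sits 11 − 10 = 1 dB over threshold.
Before 12:1 compression the overshoot was 1 × 12 = 12 dB, so input = 10 + 12 = 22 dBV.

22 dBV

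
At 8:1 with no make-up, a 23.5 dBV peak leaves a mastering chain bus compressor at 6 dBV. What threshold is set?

Let T be the threshold. Output overshoot = (input overshoot)/R, so 6 − T = (23.5 − T)/8.
8·(6 − T) = 23.5 − T → 7·T = 48 − 23.5 = 24.5.
T = 24.5/7 = 3.5 dBV.

3.5 dBV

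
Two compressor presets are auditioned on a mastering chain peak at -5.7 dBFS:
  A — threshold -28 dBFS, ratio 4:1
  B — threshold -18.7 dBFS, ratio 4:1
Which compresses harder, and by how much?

A, by 6.975 dB

A: overshoot 22.3 dB → output overshoot 5.575 dB → GR 16.725 dB.
B: overshoot 13 dB → output overshoot 3.25 dB → GR 9.75 dB.
A reduces 6.975 dB more.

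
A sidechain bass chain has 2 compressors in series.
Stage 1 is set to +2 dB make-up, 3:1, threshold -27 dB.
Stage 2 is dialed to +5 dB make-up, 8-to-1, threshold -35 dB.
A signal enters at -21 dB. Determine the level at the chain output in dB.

Stage 1: overshoot 6 dB → 6/3 = 2 dB → -25 dB; +2 dB make-up → -23 dB.
Stage 2: overshoot 12 dB → 12/8 = 1.5 dB → -33.5 dB; +5 dB make-up → -28.5 dB.

-28.5 dB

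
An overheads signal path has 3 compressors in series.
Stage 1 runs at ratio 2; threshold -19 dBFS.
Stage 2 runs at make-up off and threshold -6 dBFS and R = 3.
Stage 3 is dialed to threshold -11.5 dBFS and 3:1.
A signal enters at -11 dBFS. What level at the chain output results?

Stage 1: overshoot 8 dB → 8/2 = 4 dB → -15 dBFS.
Stage 2: below threshold (-15 ≤ -6); passes unchanged; output -15 dBFS.
Stage 3: -15 dBFS ≤ -11.5 dBFS, so stage 3 doesn't engage; output -15 dBFS.

-15 dBFS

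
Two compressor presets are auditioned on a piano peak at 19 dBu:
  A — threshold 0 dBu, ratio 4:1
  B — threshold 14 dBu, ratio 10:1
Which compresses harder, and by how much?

A, by 9.75 dB

A: 19 dB over, compressed to 4.75 dB over, so 14.25 dB of GR.
B: 5 dB over, compressed to 0.5 dB over, so 4.5 dB of GR.
Difference: 9.75 dB in favour of A.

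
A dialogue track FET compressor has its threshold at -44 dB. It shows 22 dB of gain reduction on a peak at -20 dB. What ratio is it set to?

Input overshoot = -20 − (-44) = 24 dB.
Output overshoot = 24 − 22 = 2 dB.
Ratio = input overshoot / output overshoot = 24 / 2 = 12.

12:1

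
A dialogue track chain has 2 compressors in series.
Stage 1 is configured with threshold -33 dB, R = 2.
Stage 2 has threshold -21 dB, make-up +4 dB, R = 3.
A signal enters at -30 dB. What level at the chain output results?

Stage 1: -30 dB is 3 dB over -33 dB; at 2:1 that becomes 1.5 dB over, giving -31.5 dB.
Stage 2: -31.5 dB is at or below the -21 dB threshold — no compression; make-up brings it to -27.5 dB.

-27.5 dB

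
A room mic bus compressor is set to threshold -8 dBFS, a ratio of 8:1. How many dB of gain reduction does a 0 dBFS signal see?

7 dB

Overshoot = 0 − (-8) = 8 dB.
After 8:1 compression the overshoot becomes 8/8 = 1 dB.
GR = overshoot in − overshoot out = 8 − 1 = 7 dB.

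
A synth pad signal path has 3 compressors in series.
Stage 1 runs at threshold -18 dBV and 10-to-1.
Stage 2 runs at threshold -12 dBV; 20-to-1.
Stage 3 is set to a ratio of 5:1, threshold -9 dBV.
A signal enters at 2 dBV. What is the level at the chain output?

Stage 1: 2 dBV is 20 dB over -18 dBV; at 10:1 that becomes 2 dB over, giving -16 dBV.
Stage 2: -16 dBV is at or below the -12 dBV threshold — no compression; output -16 dBV.
Stage 3: -16 dBV is at or below the -9 dBV threshold — no compression; output -16 dBV.

-16 dBV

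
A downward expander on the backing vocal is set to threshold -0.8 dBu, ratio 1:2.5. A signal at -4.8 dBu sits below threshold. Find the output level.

-10.8 dBu

Below threshold, a 1:2.5 expander applies gain = (2.5−1)×(T − x) of attenuation.
(2.5−1) × 4 = 6 dB, so output = -4.8 − 6 = -10.8 dBu.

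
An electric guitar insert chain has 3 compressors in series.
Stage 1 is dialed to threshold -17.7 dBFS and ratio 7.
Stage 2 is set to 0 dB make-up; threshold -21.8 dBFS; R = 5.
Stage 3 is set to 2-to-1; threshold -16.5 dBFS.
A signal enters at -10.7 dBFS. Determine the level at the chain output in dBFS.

Stage 1: overshoot 7 dB → 7/7 = 1 dB → -16.7 dBFS.
Stage 2: -16.7 dBFS is 5.1 dB over -21.8 dBFS; at 5:1 that becomes 1.02 dB over, giving -20.78 dBFS.
Stage 3: -20.78 dBFS is at or below the -16.5 dBFS threshold — no compression; output -20.78 dBFS.

-20.78 dBFS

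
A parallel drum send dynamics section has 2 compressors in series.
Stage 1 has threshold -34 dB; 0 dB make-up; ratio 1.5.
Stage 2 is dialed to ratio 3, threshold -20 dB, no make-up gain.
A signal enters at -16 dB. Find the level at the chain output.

-22 dB

Stage 1: 18 dB above -34 dB, reduced 1.5:1 to 12 dB above → -22 dB.
Stage 2: -22 dB is at or below the -20 dB threshold — no compression; output -22 dB.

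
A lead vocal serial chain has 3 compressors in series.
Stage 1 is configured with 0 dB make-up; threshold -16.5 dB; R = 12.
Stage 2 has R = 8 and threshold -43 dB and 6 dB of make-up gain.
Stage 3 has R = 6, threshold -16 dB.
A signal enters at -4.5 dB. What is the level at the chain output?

Stage 1: -4.5 dB is 12 dB over -16.5 dB; at 12:1 that becomes 1 dB over, giving -15.5 dB.
Stage 2: 27.5 dB above -43 dB, reduced 8:1 to 3.4375 dB above → -39.5625 dB; +6 dB make-up → -33.5625 dB.
Stage 3: -33.5625 dB is at or below the -16 dB threshold — no compression; output -33.5625 dB.

-33.5625 dB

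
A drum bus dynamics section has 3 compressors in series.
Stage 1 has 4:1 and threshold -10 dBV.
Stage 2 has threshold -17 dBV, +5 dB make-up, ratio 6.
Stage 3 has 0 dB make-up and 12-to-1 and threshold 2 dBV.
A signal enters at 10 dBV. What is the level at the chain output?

-10 dBV

Stage 1: overshoot 20 dB → 20/4 = 5 dB → -5 dBV.
Stage 2: 12 dB above -17 dBV, reduced 6:1 to 2 dB above → -15 dBV; +5 dB make-up → -10 dBV.
Stage 3: -10 dBV is at or below the 2 dBV threshold — no compression; output -10 dBV.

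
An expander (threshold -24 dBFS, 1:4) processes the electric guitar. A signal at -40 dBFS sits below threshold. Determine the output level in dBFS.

-88 dBFS

Undershoot = (-24) − (-40) = 16 dB.
At 1:4, that expands to 64 dB under threshold.
Output = -24 − 64 = -88 dBFS.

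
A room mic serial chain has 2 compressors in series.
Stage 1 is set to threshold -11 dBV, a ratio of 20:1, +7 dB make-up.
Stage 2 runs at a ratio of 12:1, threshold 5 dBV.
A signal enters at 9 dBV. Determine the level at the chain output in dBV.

-3 dBV

Stage 1: 20 dB above -11 dBV, reduced 20:1 to 1 dB above → -10 dBV; +7 dB make-up → -3 dBV.
Stage 2: -3 dBV is at or below the 5 dBV threshold — no compression; output -3 dBV.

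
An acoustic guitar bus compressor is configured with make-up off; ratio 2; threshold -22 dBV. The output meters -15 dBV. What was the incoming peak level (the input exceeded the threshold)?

That's 7 dB above the -22 dBV threshold.
Input overshoot = R × output overshoot = 14 dB → input = -22 + 14 = -8 dBV.

-8 dBV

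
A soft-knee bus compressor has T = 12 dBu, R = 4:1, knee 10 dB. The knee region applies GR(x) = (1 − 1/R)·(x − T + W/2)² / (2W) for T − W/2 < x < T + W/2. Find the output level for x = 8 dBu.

7.9625 dBu

x − T + W/2 = 8 − 12 + 5 = 1.
GR = (1 − 1/4) × 1² / 20 = 0.75 × 1 / 20 = 0.0375 dB.
Output = 8 − 0.0375 = 7.9625 dBu.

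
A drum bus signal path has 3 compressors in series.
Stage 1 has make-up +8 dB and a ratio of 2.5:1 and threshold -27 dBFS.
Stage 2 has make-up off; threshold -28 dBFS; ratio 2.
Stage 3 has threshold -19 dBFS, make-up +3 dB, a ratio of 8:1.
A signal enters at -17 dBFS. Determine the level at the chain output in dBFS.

-18.5 dBFS

Stage 1: 10 dB above -27 dBFS, reduced 2.5:1 to 4 dB above → -23 dBFS; +8 dB make-up → -15 dBFS.
Stage 2: -15 dBFS is 13 dB over -28 dBFS; at 2:1 that becomes 6.5 dB over, giving -21.5 dBFS.
Stage 3: -21.5 dBFS is at or below the -19 dBFS threshold — no compression; make-up brings it to -18.5 dBFS.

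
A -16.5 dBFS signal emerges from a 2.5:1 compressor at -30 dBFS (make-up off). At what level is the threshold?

Let T be the threshold. Output overshoot = (input overshoot)/R, so -30 − T = (-16.5 − T)/2.5.
2.5·(-30 − T) = -16.5 − T → 1.5·T = -75 − (-16.5) = -58.5.
T = -58.5/1.5 = -39 dBFS.

-39 dBFS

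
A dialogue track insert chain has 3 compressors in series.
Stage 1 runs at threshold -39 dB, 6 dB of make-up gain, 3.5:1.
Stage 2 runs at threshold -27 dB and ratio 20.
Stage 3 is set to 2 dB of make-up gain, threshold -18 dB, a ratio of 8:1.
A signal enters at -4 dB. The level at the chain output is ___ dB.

-24.8 dB

Stage 1: -4 dB is 35 dB over -39 dB; at 3.5:1 that becomes 10 dB over, giving -29 dB; +6 dB make-up → -23 dB.
Stage 2: 4 dB above -27 dB, reduced 20:1 to 0.2 dB above → -26.8 dB.
Stage 3: below threshold (-26.8 ≤ -18); passes unchanged; make-up brings it to -24.8 dB.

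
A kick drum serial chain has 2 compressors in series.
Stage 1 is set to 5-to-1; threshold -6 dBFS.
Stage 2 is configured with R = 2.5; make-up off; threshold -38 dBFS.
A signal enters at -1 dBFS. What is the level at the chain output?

-24.8 dBFS

Stage 1: 5 dB above -6 dBFS, reduced 5:1 to 1 dB above → -5 dBFS.
Stage 2: -5 dBFS is 33 dB over -38 dBFS; at 2.5:1 that becomes 13.2 dB over, giving -24.8 dBFS.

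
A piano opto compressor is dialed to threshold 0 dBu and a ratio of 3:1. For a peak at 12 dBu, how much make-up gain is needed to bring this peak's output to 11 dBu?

Without make-up, output = threshold + overshoot/3 = 0 + 4 = 4 dBu.
Gap to target: 7 dB.

7 dB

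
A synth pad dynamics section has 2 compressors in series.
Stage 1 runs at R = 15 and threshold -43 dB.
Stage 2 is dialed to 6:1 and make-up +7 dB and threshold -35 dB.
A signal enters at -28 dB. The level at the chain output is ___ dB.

-35 dB

Stage 1: -28 dB is 15 dB over -43 dB; at 15:1 that becomes 1 dB over, giving -42 dB.
Stage 2: -42 dB ≤ -35 dB, so stage 2 doesn't engage; make-up brings it to -35 dB.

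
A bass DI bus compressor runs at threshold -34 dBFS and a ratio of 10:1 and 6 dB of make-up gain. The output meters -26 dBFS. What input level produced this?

Stripping the +6 dB make-up gives -32 dBFS at the gain stage.
Post-compression overshoot = -32 − (-34) = 2 dB.
Before 10:1 compression the overshoot was 2 × 10 = 20 dB, so input = -34 + 20 = -14 dBFS.

-14 dBFS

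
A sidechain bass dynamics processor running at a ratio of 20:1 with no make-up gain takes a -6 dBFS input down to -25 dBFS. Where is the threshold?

Let T be the threshold. Output overshoot = (input overshoot)/R, so -25 − T = (-6 − T)/20.
20·(-25 − T) = -6 − T → 19·T = -500 − (-6) = -494.
T = -494/19 = -26 dBFS.

-26 dBFS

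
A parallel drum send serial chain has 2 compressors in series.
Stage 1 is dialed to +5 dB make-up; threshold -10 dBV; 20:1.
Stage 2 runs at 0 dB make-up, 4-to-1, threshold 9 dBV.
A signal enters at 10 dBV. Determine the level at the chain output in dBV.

-4 dBV

Stage 1: 20 dB above -10 dBV, reduced 20:1 to 1 dB above → -9 dBV; +5 dB make-up → -4 dBV.
Stage 2: -4 dBV is at or below the 9 dBV threshold — no compression; output -4 dBV.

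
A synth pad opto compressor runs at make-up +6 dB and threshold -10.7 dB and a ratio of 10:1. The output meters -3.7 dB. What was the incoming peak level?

Remove make-up: -3.7 − 6 = -9.7 dB.
That's 1 dB above the -10.7 dB threshold.
Before 10:1 compression the overshoot was 1 × 10 = 10 dB, so input = -10.7 + 10 = -0.7 dB.

-0.7 dB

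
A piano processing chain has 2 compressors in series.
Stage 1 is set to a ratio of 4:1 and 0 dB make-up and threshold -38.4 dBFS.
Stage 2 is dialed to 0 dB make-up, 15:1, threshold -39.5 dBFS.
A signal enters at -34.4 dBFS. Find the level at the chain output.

Stage 1: -34.4 dBFS is 4 dB over -38.4 dBFS; at 4:1 that becomes 1 dB over, giving -37.4 dBFS.
Stage 2: 2.1 dB above -39.5 dBFS, reduced 15:1 to 0.14 dB above → -39.36 dBFS.

-39.36 dBFS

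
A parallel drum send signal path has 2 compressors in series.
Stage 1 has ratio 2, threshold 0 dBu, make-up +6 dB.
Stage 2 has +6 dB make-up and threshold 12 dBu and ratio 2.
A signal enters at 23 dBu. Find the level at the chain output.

20.75 dBu

Stage 1: overshoot 23 dB → 23/2 = 11.5 dB → 11.5 dBu; +6 dB make-up → 17.5 dBu.
Stage 2: 17.5 dBu is 5.5 dB over 12 dBu; at 2:1 that becomes 2.75 dB over, giving 14.75 dBu; +6 dB make-up → 20.75 dBu.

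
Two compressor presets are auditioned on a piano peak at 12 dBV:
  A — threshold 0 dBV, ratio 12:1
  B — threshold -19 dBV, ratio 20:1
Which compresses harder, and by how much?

B, by 18.45 dB

A: GR = 12 − 12/12 = 11 dB.
B: GR = 31 − 31/20 = 29.45 dB.
B reduces 18.45 dB more.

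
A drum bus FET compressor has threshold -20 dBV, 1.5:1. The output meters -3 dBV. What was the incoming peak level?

5.5 dBV

Post-compression overshoot = -3 − (-20) = 17 dB.
Input overshoot = R × output overshoot = 25.5 dB → input = -20 + 25.5 = 5.5 dBV.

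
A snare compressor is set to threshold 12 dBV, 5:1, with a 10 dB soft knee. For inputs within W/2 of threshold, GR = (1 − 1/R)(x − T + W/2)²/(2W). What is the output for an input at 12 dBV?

11 dBV

x − T + W/2 = 12 − 12 + 5 = 5.
GR = (1 − 1/5) × 5² / 20 = 0.8 × 25 / 20 = 1 dB.
Output = 12 − 1 = 11 dBV.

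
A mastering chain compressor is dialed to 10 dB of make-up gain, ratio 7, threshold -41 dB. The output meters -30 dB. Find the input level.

Stripping the +10 dB make-up gives -40 dB at the gain stage.
Post-compression overshoot = -40 − (-41) = 1 dB.
Input overshoot = R × output overshoot = 7 dB → input = -41 + 7 = -34 dB.

-34 dB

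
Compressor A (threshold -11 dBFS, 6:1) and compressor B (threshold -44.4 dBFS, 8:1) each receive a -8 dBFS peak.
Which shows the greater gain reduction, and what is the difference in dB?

A: GR = 3 − 3/6 = 2.5 dB.
B: GR = 36.4 − 36.4/8 = 31.85 dB.
B applies 29.35 dB more gain reduction.

B, by 29.35 dB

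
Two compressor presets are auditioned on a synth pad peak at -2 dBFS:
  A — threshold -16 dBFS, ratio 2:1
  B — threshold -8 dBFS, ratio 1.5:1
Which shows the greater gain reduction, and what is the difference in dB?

A: GR = 14 − 14/2 = 7 dB.
B: GR = 6 − 6/1.5 = 2 dB.
A reduces 5 dB more.

A, by 5 dB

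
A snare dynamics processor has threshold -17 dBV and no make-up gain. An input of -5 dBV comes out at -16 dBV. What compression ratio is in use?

12:1

Input overshoot = -5 − (-17) = 12 dB; output overshoot = -16 − (-17) = 1 dB.
Ratio = 12 / 1 = 12.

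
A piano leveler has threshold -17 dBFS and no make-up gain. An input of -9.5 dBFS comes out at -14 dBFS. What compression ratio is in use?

Input overshoot = -9.5 − (-17) = 7.5 dB; output overshoot = -14 − (-17) = 3 dB.
Ratio = 7.5 / 3 = 2.5.

2.5:1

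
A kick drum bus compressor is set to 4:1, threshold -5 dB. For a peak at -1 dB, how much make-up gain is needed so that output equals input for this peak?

3 dB

The peak compresses to -5 + 4/4 = -4 dB.
To reach -1 dB requires -1 − (-4) = 3 dB of make-up.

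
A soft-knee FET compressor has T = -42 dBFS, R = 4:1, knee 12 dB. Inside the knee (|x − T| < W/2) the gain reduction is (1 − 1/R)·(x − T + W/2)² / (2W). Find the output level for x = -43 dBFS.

x − T + W/2 = -43 − (-42) + 6 = 5.
GR = (1 − 1/4) × 5² / 24 = 0.75 × 25 / 24 = 0.78125 dB.
Output = -43 − 0.78125 = -43.78125 dBFS.

-43.78125 dBFS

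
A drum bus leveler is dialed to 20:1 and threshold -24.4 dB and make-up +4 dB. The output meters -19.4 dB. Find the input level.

-4.4 dB

Before make-up, the level was -19.4 − 4 = -23.4 dB.
That's 1 dB above the -24.4 dB threshold.
Before 20:1 compression the overshoot was 1 × 20 = 20 dB, so input = -24.4 + 20 = -4.4 dB.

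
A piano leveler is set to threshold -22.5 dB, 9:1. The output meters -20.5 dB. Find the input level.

-4.5 dB

Post-compression overshoot = -20.5 − (-22.5) = 2 dB.
Input overshoot = R × output overshoot = 18 dB → input = -22.5 + 18 = -4.5 dB.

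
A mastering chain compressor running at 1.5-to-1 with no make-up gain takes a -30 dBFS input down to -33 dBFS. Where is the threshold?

-39 dBFS

Input is 9 dB above T (since output overshoot × R = input overshoot: (-33 − T)·1.5 = -30 − T gives T = -39 dBFS).
Check: -39 + (-30 − (-39))/1.5 = -39 + 6 = -33 dBFS. ✓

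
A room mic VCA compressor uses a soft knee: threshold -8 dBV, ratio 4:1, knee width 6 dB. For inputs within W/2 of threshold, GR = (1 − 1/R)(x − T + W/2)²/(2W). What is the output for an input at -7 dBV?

-8 dBV

x − T + W/2 = -7 − (-8) + 3 = 4.
GR = (1 − 1/4) × 4² / 12 = 0.75 × 16 / 12 = 1 dB.
Output = -7 − 1 = -8 dBV.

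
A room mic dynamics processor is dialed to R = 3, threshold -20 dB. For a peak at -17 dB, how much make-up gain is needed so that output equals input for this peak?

2 dB

The peak compresses to -20 + 3/3 = -19 dB.
To reach -17 dB requires -17 − (-19) = 2 dB of make-up.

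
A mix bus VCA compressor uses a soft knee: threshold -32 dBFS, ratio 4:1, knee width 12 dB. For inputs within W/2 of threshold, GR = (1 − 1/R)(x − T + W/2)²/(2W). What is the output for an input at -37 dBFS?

-37.03125 dBFS

x − T + W/2 = -37 − (-32) + 6 = 1.
GR = (1 − 1/4) × 1² / 24 = 0.75 × 1 / 24 = 0.03125 dB.
Output = -37 − 0.03125 = -37.03125 dBFS.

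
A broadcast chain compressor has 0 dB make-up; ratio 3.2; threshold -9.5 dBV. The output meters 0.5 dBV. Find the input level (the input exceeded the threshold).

Post-compression overshoot = 0.5 − (-9.5) = 10 dB.
Before 3.2:1 compression the overshoot was 10 × 3.2 = 32 dB, so input = -9.5 + 32 = 22.5 dBV.

22.5 dBV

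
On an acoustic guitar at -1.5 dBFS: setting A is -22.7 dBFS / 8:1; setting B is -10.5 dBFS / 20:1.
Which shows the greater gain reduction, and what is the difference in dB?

A, by 10 dB

A: 21.2 dB over, compressed to 2.65 dB over, so 18.55 dB of GR.
B: 9 dB over, compressed to 0.45 dB over, so 8.55 dB of GR.
Difference: 10 dB in favour of A.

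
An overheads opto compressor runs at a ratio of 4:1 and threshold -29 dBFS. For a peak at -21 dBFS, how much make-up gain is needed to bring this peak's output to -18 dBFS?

9 dB

Without make-up, output = threshold + overshoot/4 = -29 + 2 = -27 dBFS.
Gap to target: 9 dB.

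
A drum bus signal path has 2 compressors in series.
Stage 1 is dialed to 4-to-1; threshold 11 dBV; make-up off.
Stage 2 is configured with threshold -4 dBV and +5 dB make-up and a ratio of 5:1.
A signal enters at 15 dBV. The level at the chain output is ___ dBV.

Stage 1: 4 dB above 11 dBV, reduced 4:1 to 1 dB above → 12 dBV.
Stage 2: 16 dB above -4 dBV, reduced 5:1 to 3.2 dB above → -0.8 dBV; +5 dB make-up → 4.2 dBV.

4.2 dBV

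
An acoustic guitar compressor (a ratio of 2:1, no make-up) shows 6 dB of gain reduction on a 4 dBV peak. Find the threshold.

-8 dBV

Input is 12 dB above T (since output overshoot × R = input overshoot: (-2 − T)·2 = 4 − T gives T = -8 dBV).
Check: -8 + (4 − (-8))/2 = -8 + 6 = -2 dBV. ✓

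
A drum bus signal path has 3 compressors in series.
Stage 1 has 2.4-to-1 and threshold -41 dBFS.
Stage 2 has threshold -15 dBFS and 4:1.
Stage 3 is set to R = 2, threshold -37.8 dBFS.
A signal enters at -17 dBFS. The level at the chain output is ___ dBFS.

-34.4 dBFS

Stage 1: 24 dB above -41 dBFS, reduced 2.4:1 to 10 dB above → -31 dBFS.
Stage 2: below threshold (-31 ≤ -15); passes unchanged; output -31 dBFS.
Stage 3: -31 dBFS is 6.8 dB over -37.8 dBFS; at 2:1 that becomes 3.4 dB over, giving -34.4 dBFS.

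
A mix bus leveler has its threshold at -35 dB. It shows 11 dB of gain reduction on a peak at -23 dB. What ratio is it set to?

Input overshoot = -23 − (-35) = 12 dB.
Output overshoot = 12 − 11 = 1 dB.
Ratio = input overshoot / output overshoot = 12 / 1 = 12.

12:1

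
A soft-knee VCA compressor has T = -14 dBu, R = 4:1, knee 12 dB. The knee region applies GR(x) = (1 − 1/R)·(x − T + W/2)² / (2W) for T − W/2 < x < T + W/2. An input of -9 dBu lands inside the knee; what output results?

x − T + W/2 = -9 − (-14) + 6 = 11.
GR = (1 − 1/4) × 11² / 24 = 0.75 × 121 / 24 = 3.78125 dB.
Output = -9 − 3.78125 = -12.78125 dBu.

-12.78125 dBu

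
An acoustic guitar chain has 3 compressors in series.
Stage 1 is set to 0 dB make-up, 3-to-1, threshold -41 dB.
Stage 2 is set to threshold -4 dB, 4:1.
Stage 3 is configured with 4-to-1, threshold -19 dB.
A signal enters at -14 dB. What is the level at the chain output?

Stage 1: overshoot 27 dB → 27/3 = 9 dB → -32 dB.
Stage 2: -32 dB ≤ -4 dB, so stage 2 doesn't engage; output -32 dB.
Stage 3: below threshold (-32 ≤ -19); passes unchanged; output -32 dB.

-32 dB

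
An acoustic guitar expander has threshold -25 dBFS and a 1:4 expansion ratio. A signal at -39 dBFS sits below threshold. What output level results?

-81 dBFS

The input is 14 dB below the -25 dBFS threshold.
A 1:4 expander multiplies undershoot by 4: 14 × 4 = 56 dB below threshold.
Output = -25 − 56 = -81 dBFS.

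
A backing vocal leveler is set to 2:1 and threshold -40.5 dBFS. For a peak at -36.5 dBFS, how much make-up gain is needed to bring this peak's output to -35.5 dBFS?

The peak compresses to -40.5 + 4/2 = -38.5 dBFS.
To reach -35.5 dBFS requires -35.5 − (-38.5) = 3 dB of make-up.

3 dB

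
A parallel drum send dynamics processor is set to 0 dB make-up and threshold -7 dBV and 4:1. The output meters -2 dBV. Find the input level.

That's 5 dB above the -7 dBV threshold.
Before 4:1 compression the overshoot was 5 × 4 = 20 dB, so input = -7 + 20 = 13 dBV.

13 dBV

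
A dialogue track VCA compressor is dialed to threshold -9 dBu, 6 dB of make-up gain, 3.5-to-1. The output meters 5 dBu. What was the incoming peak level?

19 dBu

Stripping the +6 dB make-up gives -1 dBu at the gain stage.
Post-compression overshoot = -1 − (-9) = 8 dB.
Undo the ratio: input overshoot = 8 × 3.5 = 28 dB, giving input = 19 dBu.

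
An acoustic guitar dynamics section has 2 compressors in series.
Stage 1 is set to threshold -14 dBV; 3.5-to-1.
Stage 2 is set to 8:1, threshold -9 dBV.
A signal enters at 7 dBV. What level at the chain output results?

Stage 1: 21 dB above -14 dBV, reduced 3.5:1 to 6 dB above → -8 dBV.
Stage 2: -8 dBV is 1 dB over -9 dBV; at 8:1 that becomes 0.125 dB over, giving -8.875 dBV.

-8.875 dBV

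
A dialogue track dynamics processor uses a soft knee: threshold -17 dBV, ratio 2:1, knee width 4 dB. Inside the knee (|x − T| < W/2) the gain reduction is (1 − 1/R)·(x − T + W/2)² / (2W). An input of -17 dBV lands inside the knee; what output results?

-17.25 dBV

x − T + W/2 = -17 − (-17) + 2 = 2.
GR = (1 − 1/2) × 2² / 8 = 0.5 × 4 / 8 = 0.25 dB.
Output = -17 − 0.25 = -17.25 dBV.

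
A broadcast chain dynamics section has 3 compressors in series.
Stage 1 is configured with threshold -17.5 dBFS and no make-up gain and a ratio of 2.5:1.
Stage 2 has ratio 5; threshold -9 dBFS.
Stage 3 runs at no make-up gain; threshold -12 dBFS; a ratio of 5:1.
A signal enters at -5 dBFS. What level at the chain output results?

Stage 1: overshoot 12.5 dB → 12.5/2.5 = 5 dB → -12.5 dBFS.
Stage 2: below threshold (-12.5 ≤ -9); passes unchanged; output -12.5 dBFS.
Stage 3: -12.5 dBFS is at or below the -12 dBFS threshold — no compression; output -12.5 dBFS.

-12.5 dBFS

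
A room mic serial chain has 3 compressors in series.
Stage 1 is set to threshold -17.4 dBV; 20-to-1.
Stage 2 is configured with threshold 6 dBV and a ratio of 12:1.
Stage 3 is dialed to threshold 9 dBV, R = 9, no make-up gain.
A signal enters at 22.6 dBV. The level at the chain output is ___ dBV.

Stage 1: 22.6 dBV is 40 dB over -17.4 dBV; at 20:1 that becomes 2 dB over, giving -15.4 dBV.
Stage 2: -15.4 dBV ≤ 6 dBV, so stage 2 doesn't engage; output -15.4 dBV.
Stage 3: -15.4 dBV is at or below the 9 dBV threshold — no compression; output -15.4 dBV.

-15.4 dBV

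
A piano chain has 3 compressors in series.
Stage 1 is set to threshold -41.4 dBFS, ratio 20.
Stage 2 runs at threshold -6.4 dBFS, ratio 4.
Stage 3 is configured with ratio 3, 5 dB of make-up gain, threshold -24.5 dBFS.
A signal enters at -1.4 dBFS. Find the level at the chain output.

Stage 1: 40 dB above -41.4 dBFS, reduced 20:1 to 2 dB above → -39.4 dBFS.
Stage 2: -39.4 dBFS ≤ -6.4 dBFS, so stage 2 doesn't engage; output -39.4 dBFS.
Stage 3: below threshold (-39.4 ≤ -24.5); passes unchanged; make-up brings it to -34.4 dBFS.

-34.4 dBFS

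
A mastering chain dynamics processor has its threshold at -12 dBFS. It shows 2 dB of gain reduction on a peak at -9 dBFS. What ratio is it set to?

Input overshoot = -9 − (-12) = 3 dB.
Output overshoot = 3 − 2 = 1 dB.
Ratio = input overshoot / output overshoot = 3 / 1 = 3.

3:1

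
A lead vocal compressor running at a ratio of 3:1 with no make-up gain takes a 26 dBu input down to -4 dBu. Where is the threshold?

-19 dBu

Gain reduction = 26 − (-4) = 30 dB; output overshoot = GR / (R − 1) = 30 / 2 = 15 dB.
Threshold = output − output overshoot = -4 − 15 = -19 dBu.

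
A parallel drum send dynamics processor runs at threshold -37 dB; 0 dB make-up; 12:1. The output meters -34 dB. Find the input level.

-1 dB

Post-compression overshoot = -34 − (-37) = 3 dB.
Undo the ratio: input overshoot = 3 × 12 = 36 dB, giving input = -1 dB.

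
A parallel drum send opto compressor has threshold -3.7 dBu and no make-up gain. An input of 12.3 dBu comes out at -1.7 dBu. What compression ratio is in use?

8:1

Input overshoot = 12.3 − (-3.7) = 16 dB; output overshoot = -1.7 − (-3.7) = 2 dB.
Ratio = 16 / 2 = 8.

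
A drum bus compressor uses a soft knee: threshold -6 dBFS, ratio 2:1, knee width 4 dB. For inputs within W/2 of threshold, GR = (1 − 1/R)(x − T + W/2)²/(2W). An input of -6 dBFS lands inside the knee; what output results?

x − T + W/2 = -6 − (-6) + 2 = 2.
GR = (1 − 1/2) × 2² / 8 = 0.5 × 4 / 8 = 0.25 dB.
Output = -6 − 0.25 = -6.25 dBFS.

-6.25 dBFS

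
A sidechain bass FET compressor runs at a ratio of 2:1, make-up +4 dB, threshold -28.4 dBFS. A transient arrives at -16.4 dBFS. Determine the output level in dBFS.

The input is 12 dB above the -28.4 dBFS threshold.
The 12 dB excess becomes 6 dB after 2:1 reduction.
That puts the output at -22.4 dBFS; make-up adds 4 dB, giving -18.4 dBFS.

-18.4 dBFS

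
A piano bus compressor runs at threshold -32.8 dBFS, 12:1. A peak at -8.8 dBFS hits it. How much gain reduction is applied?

22 dB

The signal is 24 dB above threshold.
At 12:1, output sits 24/12 = 2 dB above threshold.
So the signal is attenuated by 24 − 2 = 22 dB.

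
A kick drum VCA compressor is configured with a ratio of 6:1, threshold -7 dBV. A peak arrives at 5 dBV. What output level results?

-5 dBV

5 dBV sits 12 dB over threshold.
6:1 compression reduces that to 12/6 = 2 dB over.
Output = -7 + 2 = -5 dBV.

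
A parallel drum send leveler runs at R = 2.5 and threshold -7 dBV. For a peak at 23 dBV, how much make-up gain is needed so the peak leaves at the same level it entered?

18 dB

Overshoot 30 dB → 30/2.5 = 12 dB after compression, so the compressed level is -7 + 12 = 5 dBV.
Make-up = target − compressed = 23 − 5 = 18 dB.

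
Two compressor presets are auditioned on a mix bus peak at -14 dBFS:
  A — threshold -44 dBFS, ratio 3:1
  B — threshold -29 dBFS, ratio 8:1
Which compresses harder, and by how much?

A, by 6.875 dB

A: 30 dB over, compressed to 10 dB over, so 20 dB of GR.
B: 15 dB over, compressed to 1.875 dB over, so 13.125 dB of GR.
A applies 6.875 dB more gain reduction.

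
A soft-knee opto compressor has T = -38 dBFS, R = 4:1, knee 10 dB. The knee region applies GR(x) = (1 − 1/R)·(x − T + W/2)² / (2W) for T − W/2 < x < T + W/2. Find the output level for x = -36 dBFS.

x − T + W/2 = -36 − (-38) + 5 = 7.
GR = (1 − 1/4) × 7² / 20 = 0.75 × 49 / 20 = 1.8375 dB.
Output = -36 − 1.8375 = -37.8375 dBFS.

-37.8375 dBFS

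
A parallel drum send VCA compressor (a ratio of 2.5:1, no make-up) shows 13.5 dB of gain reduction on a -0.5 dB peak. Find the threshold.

Gain reduction = -0.5 − (-14) = 13.5 dB; output overshoot = GR / (R − 1) = 13.5 / 1.5 = 9 dB.
Threshold = output − output overshoot = -14 − 9 = -23 dB.

-23 dB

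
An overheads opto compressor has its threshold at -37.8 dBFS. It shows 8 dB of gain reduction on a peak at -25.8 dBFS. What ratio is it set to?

Input overshoot = -25.8 − (-37.8) = 12 dB.
Output overshoot = 12 − 8 = 4 dB.
Ratio = input overshoot / output overshoot = 12 / 4 = 3.

3:1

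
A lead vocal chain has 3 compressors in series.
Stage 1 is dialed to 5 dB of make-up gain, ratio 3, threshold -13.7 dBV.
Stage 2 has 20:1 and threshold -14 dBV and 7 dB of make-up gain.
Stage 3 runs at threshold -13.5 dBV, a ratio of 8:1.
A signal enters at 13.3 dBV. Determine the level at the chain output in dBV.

-12.598125 dBV

Stage 1: 13.3 dBV is 27 dB over -13.7 dBV; at 3:1 that becomes 9 dB over, giving -4.7 dBV; +5 dB make-up → 0.3 dBV.
Stage 2: 0.3 dBV is 14.3 dB over -14 dBV; at 20:1 that becomes 0.715 dB over, giving -13.285 dBV; +7 dB make-up → -6.285 dBV.
Stage 3: -6.285 dBV is 7.215 dB over -13.5 dBV; at 8:1 that becomes 0.901875 dB over, giving -12.598125 dBV.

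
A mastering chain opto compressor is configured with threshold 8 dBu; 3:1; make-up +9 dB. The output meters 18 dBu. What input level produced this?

Stripping the +9 dB make-up gives 9 dBu at the gain stage.
That's 1 dB above the 8 dBu threshold.
Input overshoot = R × output overshoot = 3 dB → input = 8 + 3 = 11 dBu.

11 dBu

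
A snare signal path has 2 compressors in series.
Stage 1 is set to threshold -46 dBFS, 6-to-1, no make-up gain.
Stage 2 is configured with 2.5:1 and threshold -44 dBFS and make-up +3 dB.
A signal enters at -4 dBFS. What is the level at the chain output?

-39 dBFS

Stage 1: overshoot 42 dB → 42/6 = 7 dB → -39 dBFS.
Stage 2: 5 dB above -44 dBFS, reduced 2.5:1 to 2 dB above → -42 dBFS; +3 dB make-up → -39 dBFS.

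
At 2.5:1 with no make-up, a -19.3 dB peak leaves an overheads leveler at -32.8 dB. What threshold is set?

Gain reduction = -19.3 − (-32.8) = 13.5 dB; output overshoot = GR / (R − 1) = 13.5 / 1.5 = 9 dB.
Threshold = output − output overshoot = -32.8 − 9 = -41.8 dB.

-41.8 dB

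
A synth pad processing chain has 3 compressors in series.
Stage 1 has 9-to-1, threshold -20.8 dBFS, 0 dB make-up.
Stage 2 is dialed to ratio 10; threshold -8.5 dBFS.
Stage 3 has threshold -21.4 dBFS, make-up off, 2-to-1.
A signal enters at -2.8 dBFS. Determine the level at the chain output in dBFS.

-20.1 dBFS

Stage 1: overshoot 18 dB → 18/9 = 2 dB → -18.8 dBFS.
Stage 2: below threshold (-18.8 ≤ -8.5); passes unchanged; output -18.8 dBFS.
Stage 3: overshoot 2.6 dB → 2.6/2 = 1.3 dB → -20.1 dBFS.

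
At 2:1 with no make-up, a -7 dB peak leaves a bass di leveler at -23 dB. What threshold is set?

Input is 32 dB above T (since output overshoot × R = input overshoot: (-23 − T)·2 = -7 − T gives T = -39 dB).
Check: -39 + (-7 − (-39))/2 = -39 + 16 = -23 dB. ✓

-39 dB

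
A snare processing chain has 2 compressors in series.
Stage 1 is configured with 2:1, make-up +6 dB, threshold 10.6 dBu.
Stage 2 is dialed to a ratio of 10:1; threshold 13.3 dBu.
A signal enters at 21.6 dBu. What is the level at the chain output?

Stage 1: 21.6 dBu is 11 dB over 10.6 dBu; at 2:1 that becomes 5.5 dB over, giving 16.1 dBu; +6 dB make-up → 22.1 dBu.
Stage 2: 22.1 dBu is 8.8 dB over 13.3 dBu; at 10:1 that becomes 0.88 dB over, giving 14.18 dBu.

14.18 dBu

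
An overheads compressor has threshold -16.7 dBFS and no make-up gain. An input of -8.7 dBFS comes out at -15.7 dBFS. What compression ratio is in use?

Input overshoot = -8.7 − (-16.7) = 8 dB; output overshoot = -15.7 − (-16.7) = 1 dB.
Ratio = 8 / 1 = 8.

8:1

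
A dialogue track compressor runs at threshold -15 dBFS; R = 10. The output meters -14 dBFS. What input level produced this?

-5 dBFS

Post-compression overshoot = -14 − (-15) = 1 dB.
Before 10:1 compression the overshoot was 1 × 10 = 10 dB, so input = -15 + 10 = -5 dBFS.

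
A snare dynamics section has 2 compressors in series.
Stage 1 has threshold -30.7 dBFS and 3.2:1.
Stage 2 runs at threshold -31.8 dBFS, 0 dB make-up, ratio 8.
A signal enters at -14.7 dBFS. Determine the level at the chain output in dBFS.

Stage 1: -14.7 dBFS is 16 dB over -30.7 dBFS; at 3.2:1 that becomes 5 dB over, giving -25.7 dBFS.
Stage 2: overshoot 6.1 dB → 6.1/8 = 0.7625 dB → -31.0375 dBFS.

-31.0375 dBFS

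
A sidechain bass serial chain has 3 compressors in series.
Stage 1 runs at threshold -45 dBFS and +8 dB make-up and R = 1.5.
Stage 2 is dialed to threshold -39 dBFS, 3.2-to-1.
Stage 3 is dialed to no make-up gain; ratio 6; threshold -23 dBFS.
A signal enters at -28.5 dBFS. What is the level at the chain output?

Stage 1: overshoot 16.5 dB → 16.5/1.5 = 11 dB → -34 dBFS; +8 dB make-up → -26 dBFS.
Stage 2: 13 dB above -39 dBFS, reduced 3.2:1 to 4.0625 dB above → -34.9375 dBFS.
Stage 3: -34.9375 dBFS is at or below the -23 dBFS threshold — no compression; output -34.9375 dBFS.

-34.9375 dBFS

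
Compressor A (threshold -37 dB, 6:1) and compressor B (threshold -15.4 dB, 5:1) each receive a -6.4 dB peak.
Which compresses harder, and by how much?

A, by 18.3 dB

A: overshoot 30.6 dB → output overshoot 5.1 dB → GR 25.5 dB.
B: overshoot 9 dB → output overshoot 1.8 dB → GR 7.2 dB.
A reduces 18.3 dB more.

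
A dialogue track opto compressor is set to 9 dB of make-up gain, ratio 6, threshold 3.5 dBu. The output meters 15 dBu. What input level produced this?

Before make-up, the level was 15 − 9 = 6 dBu.
That's 2.5 dB above the 3.5 dBu threshold.
Input overshoot = R × output overshoot = 15 dB → input = 3.5 + 15 = 18.5 dBu.

18.5 dBu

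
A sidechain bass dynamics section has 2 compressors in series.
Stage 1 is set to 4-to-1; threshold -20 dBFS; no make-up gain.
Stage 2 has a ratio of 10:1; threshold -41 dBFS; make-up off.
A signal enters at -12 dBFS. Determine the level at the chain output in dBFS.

-38.7 dBFS

Stage 1: -12 dBFS is 8 dB over -20 dBFS; at 4:1 that becomes 2 dB over, giving -18 dBFS.
Stage 2: overshoot 23 dB → 23/10 = 2.3 dB → -38.7 dBFS.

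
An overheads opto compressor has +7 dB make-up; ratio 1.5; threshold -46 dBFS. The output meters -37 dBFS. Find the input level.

-43 dBFS

Before make-up, the level was -37 − 7 = -44 dBFS.
The compressed level sits -44 − (-46) = 2 dB over threshold.
Input overshoot = R × output overshoot = 3 dB → input = -46 + 3 = -43 dBFS.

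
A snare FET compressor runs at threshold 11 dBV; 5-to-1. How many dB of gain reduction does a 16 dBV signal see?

4 dB

Overshoot = 16 − 11 = 5 dB.
A 5:1 ratio leaves 1 dB of that excess.
Gain reduction = 5 − 1 = 4 dB.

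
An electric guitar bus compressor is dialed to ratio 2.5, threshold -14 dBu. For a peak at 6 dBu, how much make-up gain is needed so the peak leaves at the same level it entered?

Overshoot 20 dB → 20/2.5 = 8 dB after compression, so the compressed level is -14 + 8 = -6 dBu.
Make-up = target − compressed = 6 − (-6) = 12 dB.

12 dB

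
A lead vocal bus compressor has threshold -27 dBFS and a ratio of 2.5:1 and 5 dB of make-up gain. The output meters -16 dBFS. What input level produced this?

Before make-up, the level was -16 − 5 = -21 dBFS.
The compressed level sits -21 − (-27) = 6 dB over threshold.
Undo the ratio: input overshoot = 6 × 2.5 = 15 dB, giving input = -12 dBFS.

-12 dBFS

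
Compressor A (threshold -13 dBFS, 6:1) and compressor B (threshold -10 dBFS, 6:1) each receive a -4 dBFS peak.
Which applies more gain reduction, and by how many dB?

A: 9 dB over, compressed to 1.5 dB over, so 7.5 dB of GR.
B: 6 dB over, compressed to 1 dB over, so 5 dB of GR.
A applies 2.5 dB more gain reduction.

A, by 2.5 dB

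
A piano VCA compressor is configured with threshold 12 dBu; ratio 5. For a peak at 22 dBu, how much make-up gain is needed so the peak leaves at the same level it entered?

8 dB

The peak compresses to 12 + 10/5 = 14 dBu.
To reach 22 dBu requires 22 − 14 = 8 dB of make-up.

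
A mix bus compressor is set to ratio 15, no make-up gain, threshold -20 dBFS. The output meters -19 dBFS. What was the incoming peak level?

The compressed level sits -19 − (-20) = 1 dB over threshold.
Input overshoot = R × output overshoot = 15 dB → input = -20 + 15 = -5 dBFS.

-5 dBFS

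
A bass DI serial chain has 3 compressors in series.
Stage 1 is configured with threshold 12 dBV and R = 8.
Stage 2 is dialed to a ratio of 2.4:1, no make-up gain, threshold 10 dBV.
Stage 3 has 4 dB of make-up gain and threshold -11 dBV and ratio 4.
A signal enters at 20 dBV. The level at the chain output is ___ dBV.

Stage 1: overshoot 8 dB → 8/8 = 1 dB → 13 dBV.
Stage 2: 13 dBV is 3 dB over 10 dBV; at 2.4:1 that becomes 1.25 dB over, giving 11.25 dBV.
Stage 3: overshoot 22.25 dB → 22.25/4 = 5.5625 dB → -5.4375 dBV; +4 dB make-up → -1.4375 dBV.

-1.4375 dBV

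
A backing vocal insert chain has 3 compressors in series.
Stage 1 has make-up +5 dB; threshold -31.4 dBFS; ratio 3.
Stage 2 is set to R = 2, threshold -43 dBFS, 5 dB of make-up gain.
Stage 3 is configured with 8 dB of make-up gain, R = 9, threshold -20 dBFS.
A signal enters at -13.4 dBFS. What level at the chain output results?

-18.7 dBFS

Stage 1: -13.4 dBFS is 18 dB over -31.4 dBFS; at 3:1 that becomes 6 dB over, giving -25.4 dBFS; +5 dB make-up → -20.4 dBFS.
Stage 2: overshoot 22.6 dB → 22.6/2 = 11.3 dB → -31.7 dBFS; +5 dB make-up → -26.7 dBFS.
Stage 3: -26.7 dBFS is at or below the -20 dBFS threshold — no compression; make-up brings it to -18.7 dBFS.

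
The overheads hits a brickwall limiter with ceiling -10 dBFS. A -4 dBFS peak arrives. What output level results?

A brickwall limiter is an ∞:1 compressor: any input above the ceiling is clamped to -10 dBFS.

-10 dBFS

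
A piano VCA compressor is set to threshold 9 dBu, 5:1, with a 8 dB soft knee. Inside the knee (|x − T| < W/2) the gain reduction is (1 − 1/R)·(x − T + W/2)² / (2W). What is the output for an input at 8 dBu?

x − T + W/2 = 8 − 9 + 4 = 3.
GR = (1 − 1/5) × 3² / 16 = 0.8 × 9 / 16 = 0.45 dB.
Output = 8 − 0.45 = 7.55 dBu.

7.55 dBu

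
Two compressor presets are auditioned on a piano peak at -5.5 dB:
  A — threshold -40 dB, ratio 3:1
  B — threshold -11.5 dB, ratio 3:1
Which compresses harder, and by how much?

A, by 19 dB

A: GR = 34.5 − 34.5/3 = 23 dB.
B: GR = 6 − 6/3 = 4 dB.
A applies 19 dB more gain reduction.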